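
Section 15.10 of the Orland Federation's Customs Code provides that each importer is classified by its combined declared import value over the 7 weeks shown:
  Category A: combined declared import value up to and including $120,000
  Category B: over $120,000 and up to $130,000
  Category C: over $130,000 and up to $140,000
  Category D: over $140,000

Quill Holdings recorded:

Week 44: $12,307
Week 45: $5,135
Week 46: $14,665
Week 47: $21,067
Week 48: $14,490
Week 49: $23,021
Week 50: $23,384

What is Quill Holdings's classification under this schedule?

Category A

Combined declared import value: $12,307 + $5,135 + $14,665 + $21,067 + $14,490 + $23,021 + $23,384 = $114,069.
$114,069 ≤ $120,000, so Category A applies.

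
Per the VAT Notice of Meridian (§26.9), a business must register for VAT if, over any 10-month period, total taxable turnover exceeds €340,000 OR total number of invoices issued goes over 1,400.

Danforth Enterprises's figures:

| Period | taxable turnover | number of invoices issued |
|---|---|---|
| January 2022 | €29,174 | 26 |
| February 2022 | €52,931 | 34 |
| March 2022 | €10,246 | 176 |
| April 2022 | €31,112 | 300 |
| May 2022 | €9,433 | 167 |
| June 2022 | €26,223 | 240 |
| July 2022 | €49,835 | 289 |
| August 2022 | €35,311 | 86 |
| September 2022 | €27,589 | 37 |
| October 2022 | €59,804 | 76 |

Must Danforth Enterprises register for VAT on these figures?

Yes

Total taxable turnover: €29,174 + €52,931 + €10,246 + €31,112 + €9,433 + €26,223 + €49,835 + €35,311 + €27,589 + €59,804 = €331,658 (≤ €340,000).
Total number of invoices issued: 26 + 34 + 176 + 300 + 167 + 240 + 289 + 86 + 37 + 76 = 1,431 (> 1,400).
The test is 'or': at least one threshold is exceeded.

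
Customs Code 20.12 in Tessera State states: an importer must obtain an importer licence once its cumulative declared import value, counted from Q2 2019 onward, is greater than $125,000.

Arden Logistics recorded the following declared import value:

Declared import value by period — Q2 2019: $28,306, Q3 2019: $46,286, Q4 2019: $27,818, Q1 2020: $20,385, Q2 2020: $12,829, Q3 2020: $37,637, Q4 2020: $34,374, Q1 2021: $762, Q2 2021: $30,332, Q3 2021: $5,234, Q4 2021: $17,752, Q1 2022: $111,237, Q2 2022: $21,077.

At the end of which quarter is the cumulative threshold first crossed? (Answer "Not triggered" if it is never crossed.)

Through Q2 2019: $28,306
Through Q3 2019: $74,592
Through Q4 2019: $102,410
Through Q1 2020: $122,795
Through Q2 2020: $135,624 ← exceeds threshold

Q2 2020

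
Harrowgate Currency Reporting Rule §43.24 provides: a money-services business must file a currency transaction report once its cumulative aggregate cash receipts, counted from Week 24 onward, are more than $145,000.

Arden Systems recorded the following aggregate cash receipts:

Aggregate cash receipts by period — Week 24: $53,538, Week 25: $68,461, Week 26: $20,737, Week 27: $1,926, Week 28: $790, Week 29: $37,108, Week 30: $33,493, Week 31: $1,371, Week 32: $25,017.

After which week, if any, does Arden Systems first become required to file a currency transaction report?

Through Week 24: $53,538
Through Week 25: $121,999
Through Week 26: $142,736
Through Week 27: $144,662
Through Week 28: $145,452 ← exceeds threshold

Week 28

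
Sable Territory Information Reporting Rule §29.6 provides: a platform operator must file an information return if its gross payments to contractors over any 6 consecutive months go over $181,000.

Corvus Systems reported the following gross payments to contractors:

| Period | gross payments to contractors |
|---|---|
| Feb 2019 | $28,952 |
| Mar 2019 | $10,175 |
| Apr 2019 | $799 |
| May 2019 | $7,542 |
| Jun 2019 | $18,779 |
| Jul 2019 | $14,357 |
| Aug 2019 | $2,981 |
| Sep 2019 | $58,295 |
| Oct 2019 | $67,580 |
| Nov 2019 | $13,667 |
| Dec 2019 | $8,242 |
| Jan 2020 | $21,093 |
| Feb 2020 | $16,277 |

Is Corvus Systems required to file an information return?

Yes

Feb 2019–Jul 2019: $28,952 + $10,175 + $799 + $7,542 + $18,779 + $14,357 = $80,604 (under)
Mar 2019–Aug 2019: $10,175 + $799 + $7,542 + $18,779 + $14,357 + $2,981 = $54,633 (under)
Apr 2019–Sep 2019: $799 + $7,542 + $18,779 + $14,357 + $2,981 + $58,295 = $102,753 (under)
May 2019–Oct 2019: $7,542 + $18,779 + $14,357 + $2,981 + $58,295 + $67,580 = $169,534 (under)
Jun 2019–Nov 2019: $18,779 + $14,357 + $2,981 + $58,295 + $67,580 + $13,667 = $175,659 (under)
Jul 2019–Dec 2019: $14,357 + $2,981 + $58,295 + $67,580 + $13,667 + $8,242 = $165,122 (under)
Aug 2019–Jan 2020: $2,981 + $58,295 + $67,580 + $13,667 + $8,242 + $21,093 = $171,858 (under)
Sep 2019–Feb 2020: $58,295 + $67,580 + $13,667 + $8,242 + $21,093 + $16,277 = $185,154 (over)
At least one window exceeds $181,000.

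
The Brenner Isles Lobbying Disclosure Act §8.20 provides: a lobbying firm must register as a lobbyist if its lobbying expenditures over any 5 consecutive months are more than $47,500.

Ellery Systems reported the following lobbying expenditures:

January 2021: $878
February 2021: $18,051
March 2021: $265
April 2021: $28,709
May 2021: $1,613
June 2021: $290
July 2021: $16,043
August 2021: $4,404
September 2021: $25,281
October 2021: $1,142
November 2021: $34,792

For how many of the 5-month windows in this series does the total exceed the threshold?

5

January 2021–May 2021: $878 + $18,051 + $265 + $28,709 + $1,613 = $49,516 (over)
February 2021–June 2021: $18,051 + $265 + $28,709 + $1,613 + $290 = $48,928 (over)
March 2021–July 2021: $265 + $28,709 + $1,613 + $290 + $16,043 = $46,920 (under)
April 2021–August 2021: $28,709 + $1,613 + $290 + $16,043 + $4,404 = $51,059 (over)
May 2021–September 2021: $1,613 + $290 + $16,043 + $4,404 + $25,281 = $47,631 (over)
June 2021–October 2021: $290 + $16,043 + $4,404 + $25,281 + $1,142 = $47,160 (under)
July 2021–November 2021: $16,043 + $4,404 + $25,281 + $1,142 + $34,792 = $81,662 (over)
5 windows exceed the threshold.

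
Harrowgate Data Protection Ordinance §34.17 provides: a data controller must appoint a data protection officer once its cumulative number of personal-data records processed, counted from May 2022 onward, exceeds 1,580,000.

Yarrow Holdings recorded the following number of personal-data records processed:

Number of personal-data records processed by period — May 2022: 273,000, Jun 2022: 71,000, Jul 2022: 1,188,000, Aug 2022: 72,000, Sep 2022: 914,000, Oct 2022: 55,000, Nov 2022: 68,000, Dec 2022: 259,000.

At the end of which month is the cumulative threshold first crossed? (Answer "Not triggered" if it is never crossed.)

Aug 2022

Through May 2022: 273,000
Through Jun 2022: 344,000
Through Jul 2022: 1,532,000
Through Aug 2022: 1,604,000 ← exceeds threshold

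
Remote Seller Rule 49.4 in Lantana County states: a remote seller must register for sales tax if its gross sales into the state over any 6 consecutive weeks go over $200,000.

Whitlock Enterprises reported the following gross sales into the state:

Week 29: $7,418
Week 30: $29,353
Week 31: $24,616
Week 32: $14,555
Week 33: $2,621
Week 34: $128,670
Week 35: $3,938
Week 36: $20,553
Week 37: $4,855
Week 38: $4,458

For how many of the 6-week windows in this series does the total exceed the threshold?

2

Week 29–Week 34: $7,418 + $29,353 + $24,616 + $14,555 + $2,621 + $128,670 = $207,233 (over)
Week 30–Week 35: $29,353 + $24,616 + $14,555 + $2,621 + $128,670 + $3,938 = $203,753 (over)
Week 31–Week 36: $24,616 + $14,555 + $2,621 + $128,670 + $3,938 + $20,553 = $194,953 (under)
Week 32–Week 37: $14,555 + $2,621 + $128,670 + $3,938 + $20,553 + $4,855 = $175,192 (under)
Week 33–Week 38: $2,621 + $128,670 + $3,938 + $20,553 + $4,855 + $4,458 = $165,095 (under)
2 windows exceed the threshold.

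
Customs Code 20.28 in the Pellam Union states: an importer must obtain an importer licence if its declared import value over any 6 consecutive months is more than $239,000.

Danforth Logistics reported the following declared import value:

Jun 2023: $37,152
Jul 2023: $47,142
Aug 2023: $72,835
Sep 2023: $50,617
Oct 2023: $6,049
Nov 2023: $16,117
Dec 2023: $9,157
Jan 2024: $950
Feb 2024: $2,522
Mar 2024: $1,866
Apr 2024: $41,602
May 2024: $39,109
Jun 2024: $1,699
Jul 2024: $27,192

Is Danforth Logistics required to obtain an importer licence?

No

Jun 2023–Nov 2023: $37,152 + $47,142 + $72,835 + $50,617 + $6,049 + $16,117 = $229,912 (under)
Jul 2023–Dec 2023: $47,142 + $72,835 + $50,617 + $6,049 + $16,117 + $9,157 = $201,917 (under)
Aug 2023–Jan 2024: $72,835 + $50,617 + $6,049 + $16,117 + $9,157 + $950 = $155,725 (under)
Sep 2023–Feb 2024: $50,617 + $6,049 + $16,117 + $9,157 + $950 + $2,522 = $85,412 (under)
Oct 2023–Mar 2024: $6,049 + $16,117 + $9,157 + $950 + $2,522 + $1,866 = $36,661 (under)
Nov 2023–Apr 2024: $16,117 + $9,157 + $950 + $2,522 + $1,866 + $41,602 = $72,214 (under)
Dec 2023–May 2024: $9,157 + $950 + $2,522 + $1,866 + $41,602 + $39,109 = $95,206 (under)
Jan 2024–Jun 2024: $950 + $2,522 + $1,866 + $41,602 + $39,109 + $1,699 = $87,748 (under)
Feb 2024–Jul 2024: $2,522 + $1,866 + $41,602 + $39,109 + $1,699 + $27,192 = $113,990 (under)
No window exceeds $239,000.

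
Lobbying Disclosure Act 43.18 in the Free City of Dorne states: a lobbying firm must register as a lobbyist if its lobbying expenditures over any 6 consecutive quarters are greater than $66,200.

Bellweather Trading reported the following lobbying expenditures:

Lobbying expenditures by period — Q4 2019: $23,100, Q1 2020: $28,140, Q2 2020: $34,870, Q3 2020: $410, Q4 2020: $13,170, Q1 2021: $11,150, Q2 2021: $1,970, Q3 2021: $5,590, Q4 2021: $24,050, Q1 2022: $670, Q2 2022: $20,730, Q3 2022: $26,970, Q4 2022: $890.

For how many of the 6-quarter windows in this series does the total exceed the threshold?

5

Q4 2019–Q1 2021: $23,100 + $28,140 + $34,870 + $410 + $13,170 + $11,150 = $110,840 (over)
Q1 2020–Q2 2021: $28,140 + $34,870 + $410 + $13,170 + $11,150 + $1,970 = $89,710 (over)
Q2 2020–Q3 2021: $34,870 + $410 + $13,170 + $11,150 + $1,970 + $5,590 = $67,160 (over)
Q3 2020–Q4 2021: $410 + $13,170 + $11,150 + $1,970 + $5,590 + $24,050 = $56,340 (under)
Q4 2020–Q1 2022: $13,170 + $11,150 + $1,970 + $5,590 + $24,050 + $670 = $56,600 (under)
Q1 2021–Q2 2022: $11,150 + $1,970 + $5,590 + $24,050 + $670 + $20,730 = $64,160 (under)
Q2 2021–Q3 2022: $1,970 + $5,590 + $24,050 + $670 + $20,730 + $26,970 = $79,980 (over)
Q3 2021–Q4 2022: $5,590 + $24,050 + $670 + $20,730 + $26,970 + $890 = $78,900 (over)
5 windows exceed the threshold.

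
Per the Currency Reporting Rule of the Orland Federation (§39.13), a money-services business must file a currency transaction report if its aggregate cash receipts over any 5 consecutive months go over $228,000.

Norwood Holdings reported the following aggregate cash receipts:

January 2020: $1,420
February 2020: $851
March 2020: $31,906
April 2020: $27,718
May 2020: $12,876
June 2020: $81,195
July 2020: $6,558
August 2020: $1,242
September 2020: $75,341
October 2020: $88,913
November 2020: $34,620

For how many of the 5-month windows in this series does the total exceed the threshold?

January 2020–May 2020: $1,420 + $851 + $31,906 + $27,718 + $12,876 = $74,771 (under)
February 2020–June 2020: $851 + $31,906 + $27,718 + $12,876 + $81,195 = $154,546 (under)
March 2020–July 2020: $31,906 + $27,718 + $12,876 + $81,195 + $6,558 = $160,253 (under)
April 2020–August 2020: $27,718 + $12,876 + $81,195 + $6,558 + $1,242 = $129,589 (under)
May 2020–September 2020: $12,876 + $81,195 + $6,558 + $1,242 + $75,341 = $177,212 (under)
June 2020–October 2020: $81,195 + $6,558 + $1,242 + $75,341 + $88,913 = $253,249 (over)
July 2020–November 2020: $6,558 + $1,242 + $75,341 + $88,913 + $34,620 = $206,674 (under)
1 window exceeds the threshold.

1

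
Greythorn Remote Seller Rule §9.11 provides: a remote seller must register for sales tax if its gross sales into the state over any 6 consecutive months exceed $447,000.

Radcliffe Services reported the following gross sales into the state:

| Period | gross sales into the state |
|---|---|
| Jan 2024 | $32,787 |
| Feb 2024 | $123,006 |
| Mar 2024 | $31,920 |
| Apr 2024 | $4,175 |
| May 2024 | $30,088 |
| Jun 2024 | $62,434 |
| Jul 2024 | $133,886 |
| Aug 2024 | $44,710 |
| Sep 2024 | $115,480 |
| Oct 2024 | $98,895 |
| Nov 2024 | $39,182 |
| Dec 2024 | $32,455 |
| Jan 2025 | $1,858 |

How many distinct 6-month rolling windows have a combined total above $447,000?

Jan 2024–Jun 2024: $32,787 + $123,006 + $31,920 + $4,175 + $30,088 + $62,434 = $284,410 (under)
Feb 2024–Jul 2024: $123,006 + $31,920 + $4,175 + $30,088 + $62,434 + $133,886 = $385,509 (under)
Mar 2024–Aug 2024: $31,920 + $4,175 + $30,088 + $62,434 + $133,886 + $44,710 = $307,213 (under)
Apr 2024–Sep 2024: $4,175 + $30,088 + $62,434 + $133,886 + $44,710 + $115,480 = $390,773 (under)
May 2024–Oct 2024: $30,088 + $62,434 + $133,886 + $44,710 + $115,480 + $98,895 = $485,493 (over)
Jun 2024–Nov 2024: $62,434 + $133,886 + $44,710 + $115,480 + $98,895 + $39,182 = $494,587 (over)
Jul 2024–Dec 2024: $133,886 + $44,710 + $115,480 + $98,895 + $39,182 + $32,455 = $464,608 (over)
Aug 2024–Jan 2025: $44,710 + $115,480 + $98,895 + $39,182 + $32,455 + $1,858 = $332,580 (under)
3 windows exceed the threshold.

3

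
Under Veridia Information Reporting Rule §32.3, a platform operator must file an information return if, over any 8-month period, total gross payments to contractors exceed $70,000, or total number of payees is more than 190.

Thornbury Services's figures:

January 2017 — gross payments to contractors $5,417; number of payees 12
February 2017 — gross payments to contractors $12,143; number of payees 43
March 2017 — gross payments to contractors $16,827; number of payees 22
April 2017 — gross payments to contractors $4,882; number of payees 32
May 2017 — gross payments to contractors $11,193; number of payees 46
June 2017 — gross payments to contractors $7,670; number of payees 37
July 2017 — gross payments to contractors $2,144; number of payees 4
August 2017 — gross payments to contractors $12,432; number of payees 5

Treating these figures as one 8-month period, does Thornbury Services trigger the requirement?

Total gross payments to contractors: $5,417 + $12,143 + $16,827 + $4,882 + $11,193 + $7,670 + $2,144 + $12,432 = $72,708 (> $70,000).
Total number of payees: 12 + 43 + 22 + 32 + 46 + 37 + 4 + 5 = 201 (> 190).
The test is 'or': at least one threshold is exceeded.

Yes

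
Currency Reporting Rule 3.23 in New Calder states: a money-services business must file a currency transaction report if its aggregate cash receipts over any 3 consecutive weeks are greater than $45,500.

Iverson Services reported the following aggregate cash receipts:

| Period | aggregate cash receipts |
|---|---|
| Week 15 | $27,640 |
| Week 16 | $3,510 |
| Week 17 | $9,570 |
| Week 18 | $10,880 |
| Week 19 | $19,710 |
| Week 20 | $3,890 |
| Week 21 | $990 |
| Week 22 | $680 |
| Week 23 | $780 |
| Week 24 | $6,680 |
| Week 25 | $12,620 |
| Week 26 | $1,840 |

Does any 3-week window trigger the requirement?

Week 15–Week 17: $27,640 + $3,510 + $9,570 = $40,720 (under)
Week 16–Week 18: $3,510 + $9,570 + $10,880 = $23,960 (under)
Week 17–Week 19: $9,570 + $10,880 + $19,710 = $40,160 (under)
Week 18–Week 20: $10,880 + $19,710 + $3,890 = $34,480 (under)
Week 19–Week 21: $19,710 + $3,890 + $990 = $24,590 (under)
Week 20–Week 22: $3,890 + $990 + $680 = $5,560 (under)
Week 21–Week 23: $990 + $680 + $780 = $2,450 (under)
Week 22–Week 24: $680 + $780 + $6,680 = $8,140 (under)
Week 23–Week 25: $780 + $6,680 + $12,620 = $20,080 (under)
Week 24–Week 26: $6,680 + $12,620 + $1,840 = $21,140 (under)
No window exceeds $45,500.

No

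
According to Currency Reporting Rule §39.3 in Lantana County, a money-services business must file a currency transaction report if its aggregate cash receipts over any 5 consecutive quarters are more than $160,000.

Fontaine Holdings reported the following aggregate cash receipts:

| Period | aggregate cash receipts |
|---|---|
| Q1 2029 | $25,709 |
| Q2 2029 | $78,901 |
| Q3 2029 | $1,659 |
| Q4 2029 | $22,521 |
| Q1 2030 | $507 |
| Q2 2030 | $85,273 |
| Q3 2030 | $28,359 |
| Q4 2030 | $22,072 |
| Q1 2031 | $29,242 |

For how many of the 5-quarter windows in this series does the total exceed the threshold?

Q1 2029–Q1 2030: $25,709 + $78,901 + $1,659 + $22,521 + $507 = $129,297 (under)
Q2 2029–Q2 2030: $78,901 + $1,659 + $22,521 + $507 + $85,273 = $188,861 (over)
Q3 2029–Q3 2030: $1,659 + $22,521 + $507 + $85,273 + $28,359 = $138,319 (under)
Q4 2029–Q4 2030: $22,521 + $507 + $85,273 + $28,359 + $22,072 = $158,732 (under)
Q1 2030–Q1 2031: $507 + $85,273 + $28,359 + $22,072 + $29,242 = $165,453 (over)
2 windows exceed the threshold.

2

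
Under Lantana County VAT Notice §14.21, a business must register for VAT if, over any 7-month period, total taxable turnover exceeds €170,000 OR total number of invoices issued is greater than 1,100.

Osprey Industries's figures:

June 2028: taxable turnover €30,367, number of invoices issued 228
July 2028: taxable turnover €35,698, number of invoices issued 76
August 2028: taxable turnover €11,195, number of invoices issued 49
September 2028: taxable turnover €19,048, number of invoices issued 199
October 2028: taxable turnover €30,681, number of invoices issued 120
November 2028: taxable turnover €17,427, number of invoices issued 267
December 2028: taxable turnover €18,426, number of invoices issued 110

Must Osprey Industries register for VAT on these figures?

No

Total taxable turnover: €30,367 + €35,698 + €11,195 + €19,048 + €30,681 + €17,427 + €18,426 = €162,842 (≤ €170,000).
Total number of invoices issued: 228 + 76 + 49 + 199 + 120 + 267 + 110 = 1,049 (≤ 1,100).
The test is 'or': neither threshold is exceeded.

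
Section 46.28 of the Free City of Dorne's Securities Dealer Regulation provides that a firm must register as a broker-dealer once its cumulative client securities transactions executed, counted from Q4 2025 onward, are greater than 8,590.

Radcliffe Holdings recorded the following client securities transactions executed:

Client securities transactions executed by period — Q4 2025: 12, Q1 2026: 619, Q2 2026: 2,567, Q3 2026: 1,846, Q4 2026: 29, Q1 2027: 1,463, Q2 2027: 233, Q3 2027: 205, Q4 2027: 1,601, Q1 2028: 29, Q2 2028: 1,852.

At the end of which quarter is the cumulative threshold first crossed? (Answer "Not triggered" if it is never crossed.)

Q1 2028

Through Q4 2025: 12
Through Q1 2026: 631
Through Q2 2026: 3,198
Through Q3 2026: 5,044
Through Q4 2026: 5,073
Through Q1 2027: 6,536
Through Q2 2027: 6,769
Through Q3 2027: 6,974
Through Q4 2027: 8,575
Through Q1 2028: 8,604 ← exceeds threshold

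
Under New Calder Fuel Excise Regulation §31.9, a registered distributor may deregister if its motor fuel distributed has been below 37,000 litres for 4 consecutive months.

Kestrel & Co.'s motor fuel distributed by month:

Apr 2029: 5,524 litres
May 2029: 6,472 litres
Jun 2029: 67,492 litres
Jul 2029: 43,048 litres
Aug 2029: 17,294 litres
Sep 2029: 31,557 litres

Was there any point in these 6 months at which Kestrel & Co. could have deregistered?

No

Months below 37,000 litres: Apr 2029, May 2029, Aug 2029, Sep 2029.
Longest run of consecutive months below the threshold: 2.
2 < 4, so Kestrel & Co. never became eligible.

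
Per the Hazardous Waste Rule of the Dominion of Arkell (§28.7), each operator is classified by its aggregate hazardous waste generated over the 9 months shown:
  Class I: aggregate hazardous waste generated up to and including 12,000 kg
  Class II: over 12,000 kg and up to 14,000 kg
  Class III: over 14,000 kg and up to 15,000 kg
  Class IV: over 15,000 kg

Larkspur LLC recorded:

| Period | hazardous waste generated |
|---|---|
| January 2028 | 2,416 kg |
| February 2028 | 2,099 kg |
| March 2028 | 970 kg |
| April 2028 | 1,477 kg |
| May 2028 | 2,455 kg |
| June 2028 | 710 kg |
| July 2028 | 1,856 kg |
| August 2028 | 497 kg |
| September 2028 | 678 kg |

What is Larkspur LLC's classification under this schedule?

Class II

Aggregate hazardous waste generated: 2,416 kg + 2,099 kg + 970 kg + 1,477 kg + 2,455 kg + 710 kg + 1,856 kg + 497 kg + 678 kg = 13,158 kg.
12,000 kg < 13,158 kg ≤ 14,000 kg, so Class II applies.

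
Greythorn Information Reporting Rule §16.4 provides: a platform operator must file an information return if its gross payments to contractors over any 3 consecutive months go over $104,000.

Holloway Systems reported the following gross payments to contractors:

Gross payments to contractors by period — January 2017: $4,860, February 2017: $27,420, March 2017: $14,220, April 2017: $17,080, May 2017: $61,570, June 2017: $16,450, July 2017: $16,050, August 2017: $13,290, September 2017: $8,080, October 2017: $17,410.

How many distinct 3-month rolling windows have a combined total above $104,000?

0

January 2017–March 2017: $4,860 + $27,420 + $14,220 = $46,500 (under)
February 2017–April 2017: $27,420 + $14,220 + $17,080 = $58,720 (under)
March 2017–May 2017: $14,220 + $17,080 + $61,570 = $92,870 (under)
April 2017–June 2017: $17,080 + $61,570 + $16,450 = $95,100 (under)
May 2017–July 2017: $61,570 + $16,450 + $16,050 = $94,070 (under)
June 2017–August 2017: $16,450 + $16,050 + $13,290 = $45,790 (under)
July 2017–September 2017: $16,050 + $13,290 + $8,080 = $37,420 (under)
August 2017–October 2017: $13,290 + $8,080 + $17,410 = $38,780 (under)
0 windows exceed the threshold.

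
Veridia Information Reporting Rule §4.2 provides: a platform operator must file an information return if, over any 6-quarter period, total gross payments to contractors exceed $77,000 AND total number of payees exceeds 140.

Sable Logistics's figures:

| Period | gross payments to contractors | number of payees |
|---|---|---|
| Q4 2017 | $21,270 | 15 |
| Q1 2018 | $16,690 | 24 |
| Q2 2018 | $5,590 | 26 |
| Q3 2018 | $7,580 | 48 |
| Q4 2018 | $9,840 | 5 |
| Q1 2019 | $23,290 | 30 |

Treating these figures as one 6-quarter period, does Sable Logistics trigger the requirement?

Yes

Total gross payments to contractors: $21,270 + $16,690 + $5,590 + $7,580 + $9,840 + $23,290 = $84,260 (> $77,000).
Total number of payees: 15 + 24 + 26 + 48 + 5 + 30 = 148 (> 140).
The test is 'and': both thresholds are exceeded.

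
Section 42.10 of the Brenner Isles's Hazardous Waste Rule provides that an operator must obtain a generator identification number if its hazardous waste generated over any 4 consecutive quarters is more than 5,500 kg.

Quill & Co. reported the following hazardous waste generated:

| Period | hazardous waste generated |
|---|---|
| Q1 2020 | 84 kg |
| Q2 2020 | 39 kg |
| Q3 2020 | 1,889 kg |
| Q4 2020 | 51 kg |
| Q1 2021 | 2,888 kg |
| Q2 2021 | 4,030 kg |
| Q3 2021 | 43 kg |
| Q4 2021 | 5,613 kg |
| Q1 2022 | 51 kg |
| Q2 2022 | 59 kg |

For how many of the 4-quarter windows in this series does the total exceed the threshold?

5

Q1 2020–Q4 2020: 84 kg + 39 kg + 1,889 kg + 51 kg = 2,063 kg (under)
Q2 2020–Q1 2021: 39 kg + 1,889 kg + 51 kg + 2,888 kg = 4,867 kg (under)
Q3 2020–Q2 2021: 1,889 kg + 51 kg + 2,888 kg + 4,030 kg = 8,858 kg (over)
Q4 2020–Q3 2021: 51 kg + 2,888 kg + 4,030 kg + 43 kg = 7,012 kg (over)
Q1 2021–Q4 2021: 2,888 kg + 4,030 kg + 43 kg + 5,613 kg = 12,574 kg (over)
Q2 2021–Q1 2022: 4,030 kg + 43 kg + 5,613 kg + 51 kg = 9,737 kg (over)
Q3 2021–Q2 2022: 43 kg + 5,613 kg + 51 kg + 59 kg = 5,766 kg (over)
5 windows exceed the threshold.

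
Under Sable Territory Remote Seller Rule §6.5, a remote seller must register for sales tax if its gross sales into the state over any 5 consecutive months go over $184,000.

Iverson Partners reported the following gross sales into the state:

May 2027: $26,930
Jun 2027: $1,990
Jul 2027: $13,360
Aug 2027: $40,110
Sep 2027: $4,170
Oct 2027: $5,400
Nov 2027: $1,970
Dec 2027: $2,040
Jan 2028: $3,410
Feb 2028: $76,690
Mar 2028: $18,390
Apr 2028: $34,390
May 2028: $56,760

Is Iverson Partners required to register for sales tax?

Yes

May 2027–Sep 2027: $26,930 + $1,990 + $13,360 + $40,110 + $4,170 = $86,560 (under)
Jun 2027–Oct 2027: $1,990 + $13,360 + $40,110 + $4,170 + $5,400 = $65,030 (under)
Jul 2027–Nov 2027: $13,360 + $40,110 + $4,170 + $5,400 + $1,970 = $65,010 (under)
Aug 2027–Dec 2027: $40,110 + $4,170 + $5,400 + $1,970 + $2,040 = $53,690 (under)
Sep 2027–Jan 2028: $4,170 + $5,400 + $1,970 + $2,040 + $3,410 = $16,990 (under)
Oct 2027–Feb 2028: $5,400 + $1,970 + $2,040 + $3,410 + $76,690 = $89,510 (under)
Nov 2027–Mar 2028: $1,970 + $2,040 + $3,410 + $76,690 + $18,390 = $102,500 (under)
Dec 2027–Apr 2028: $2,040 + $3,410 + $76,690 + $18,390 + $34,390 = $134,920 (under)
Jan 2028–May 2028: $3,410 + $76,690 + $18,390 + $34,390 + $56,760 = $189,640 (over)
At least one window exceeds $184,000.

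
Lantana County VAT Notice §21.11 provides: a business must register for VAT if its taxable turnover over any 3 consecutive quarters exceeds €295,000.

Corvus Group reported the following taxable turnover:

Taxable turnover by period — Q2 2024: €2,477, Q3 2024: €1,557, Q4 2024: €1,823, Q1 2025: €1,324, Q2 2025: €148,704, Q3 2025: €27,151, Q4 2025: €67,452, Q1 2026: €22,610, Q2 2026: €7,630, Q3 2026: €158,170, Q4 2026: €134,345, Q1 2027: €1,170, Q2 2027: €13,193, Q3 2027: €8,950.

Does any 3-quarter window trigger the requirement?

Yes

Q2 2024–Q4 2024: €2,477 + €1,557 + €1,823 = €5,857 (under)
Q3 2024–Q1 2025: €1,557 + €1,823 + €1,324 = €4,704 (under)
Q4 2024–Q2 2025: €1,823 + €1,324 + €148,704 = €151,851 (under)
Q1 2025–Q3 2025: €1,324 + €148,704 + €27,151 = €177,179 (under)
Q2 2025–Q4 2025: €148,704 + €27,151 + €67,452 = €243,307 (under)
Q3 2025–Q1 2026: €27,151 + €67,452 + €22,610 = €117,213 (under)
Q4 2025–Q2 2026: €67,452 + €22,610 + €7,630 = €97,692 (under)
Q1 2026–Q3 2026: €22,610 + €7,630 + €158,170 = €188,410 (under)
Q2 2026–Q4 2026: €7,630 + €158,170 + €134,345 = €300,145 (over)
Q3 2026–Q1 2027: €158,170 + €134,345 + €1,170 = €293,685 (under)
Q4 2026–Q2 2027: €134,345 + €1,170 + €13,193 = €148,708 (under)
Q1 2027–Q3 2027: €1,170 + €13,193 + €8,950 = €23,313 (under)
At least one window exceeds €295,000.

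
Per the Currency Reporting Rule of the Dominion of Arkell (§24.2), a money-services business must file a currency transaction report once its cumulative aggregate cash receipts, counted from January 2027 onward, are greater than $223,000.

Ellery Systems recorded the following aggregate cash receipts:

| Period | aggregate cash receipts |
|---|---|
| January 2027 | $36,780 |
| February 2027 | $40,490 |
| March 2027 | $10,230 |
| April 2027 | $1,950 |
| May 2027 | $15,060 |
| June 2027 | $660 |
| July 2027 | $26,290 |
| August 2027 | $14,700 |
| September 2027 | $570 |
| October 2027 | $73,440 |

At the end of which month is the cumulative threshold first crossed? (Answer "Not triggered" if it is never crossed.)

Through January 2027: $36,780
Through February 2027: $77,270
Through March 2027: $87,500
Through April 2027: $89,450
Through May 2027: $104,510
Through June 2027: $105,170
Through July 2027: $131,460
Through August 2027: $146,160
Through September 2027: $146,730
Through October 2027: $220,170
Final cumulative total $220,170 ≤ $223,000; the threshold is never exceeded.

Not triggered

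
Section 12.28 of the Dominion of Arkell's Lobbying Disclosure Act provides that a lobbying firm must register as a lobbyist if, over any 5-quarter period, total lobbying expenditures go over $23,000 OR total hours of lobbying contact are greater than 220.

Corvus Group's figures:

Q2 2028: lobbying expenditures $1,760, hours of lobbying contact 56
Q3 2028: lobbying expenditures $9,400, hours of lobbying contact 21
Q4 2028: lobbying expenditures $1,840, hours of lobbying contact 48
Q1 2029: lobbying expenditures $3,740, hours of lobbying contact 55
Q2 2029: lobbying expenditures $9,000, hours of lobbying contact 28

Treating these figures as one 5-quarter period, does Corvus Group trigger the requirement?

Total lobbying expenditures: $1,760 + $9,400 + $1,840 + $3,740 + $9,000 = $25,740 (> $23,000).
Total hours of lobbying contact: 56 + 21 + 48 + 55 + 28 = 208 (≤ 220).
The test is 'or': at least one threshold is exceeded.

Yes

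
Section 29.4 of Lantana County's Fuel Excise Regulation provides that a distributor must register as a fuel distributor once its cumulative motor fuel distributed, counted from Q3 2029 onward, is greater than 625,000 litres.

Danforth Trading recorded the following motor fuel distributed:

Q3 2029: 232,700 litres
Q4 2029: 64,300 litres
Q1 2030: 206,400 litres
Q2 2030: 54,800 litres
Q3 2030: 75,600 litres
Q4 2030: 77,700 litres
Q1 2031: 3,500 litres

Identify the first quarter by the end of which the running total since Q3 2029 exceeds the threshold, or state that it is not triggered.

Through Q3 2029: 232,700 litres
Through Q4 2029: 297,000 litres
Through Q1 2030: 503,400 litres
Through Q2 2030: 558,200 litres
Through Q3 2030: 633,800 litres ← exceeds threshold

Q3 2030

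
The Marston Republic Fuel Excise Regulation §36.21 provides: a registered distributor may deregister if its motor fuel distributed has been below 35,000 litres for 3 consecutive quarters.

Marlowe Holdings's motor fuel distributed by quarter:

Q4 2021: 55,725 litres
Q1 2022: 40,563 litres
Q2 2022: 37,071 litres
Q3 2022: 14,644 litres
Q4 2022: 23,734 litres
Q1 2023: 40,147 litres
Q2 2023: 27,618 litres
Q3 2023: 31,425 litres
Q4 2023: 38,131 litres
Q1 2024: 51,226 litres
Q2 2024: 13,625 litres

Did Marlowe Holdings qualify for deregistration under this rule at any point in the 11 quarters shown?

Quarters below 35,000 litres: Q3 2022, Q4 2022, Q2 2023, Q3 2023, Q2 2024.
Longest run of consecutive quarters below the threshold: 2.
2 < 3, so Marlowe Holdings never became eligible.

No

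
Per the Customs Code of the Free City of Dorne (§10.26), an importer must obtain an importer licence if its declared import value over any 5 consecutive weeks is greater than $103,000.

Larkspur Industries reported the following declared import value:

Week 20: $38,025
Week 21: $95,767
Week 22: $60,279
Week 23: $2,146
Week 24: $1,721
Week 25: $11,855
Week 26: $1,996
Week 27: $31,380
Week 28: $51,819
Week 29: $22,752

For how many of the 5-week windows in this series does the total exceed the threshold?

3

Week 20–Week 24: $38,025 + $95,767 + $60,279 + $2,146 + $1,721 = $197,938 (over)
Week 21–Week 25: $95,767 + $60,279 + $2,146 + $1,721 + $11,855 = $171,768 (over)
Week 22–Week 26: $60,279 + $2,146 + $1,721 + $11,855 + $1,996 = $77,997 (under)
Week 23–Week 27: $2,146 + $1,721 + $11,855 + $1,996 + $31,380 = $49,098 (under)
Week 24–Week 28: $1,721 + $11,855 + $1,996 + $31,380 + $51,819 = $98,771 (under)
Week 25–Week 29: $11,855 + $1,996 + $31,380 + $51,819 + $22,752 = $119,802 (over)
3 windows exceed the threshold.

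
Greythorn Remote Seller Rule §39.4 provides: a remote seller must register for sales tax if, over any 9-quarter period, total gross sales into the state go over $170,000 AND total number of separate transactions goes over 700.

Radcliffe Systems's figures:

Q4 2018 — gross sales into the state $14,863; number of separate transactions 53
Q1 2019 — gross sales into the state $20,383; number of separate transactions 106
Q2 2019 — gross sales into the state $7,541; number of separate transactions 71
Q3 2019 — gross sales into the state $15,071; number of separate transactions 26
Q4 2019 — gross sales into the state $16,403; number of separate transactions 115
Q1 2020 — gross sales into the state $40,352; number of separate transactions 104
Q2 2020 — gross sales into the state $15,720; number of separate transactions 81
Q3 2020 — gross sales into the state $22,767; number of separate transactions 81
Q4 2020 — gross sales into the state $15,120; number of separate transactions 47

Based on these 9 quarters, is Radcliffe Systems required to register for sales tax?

Total gross sales into the state: $14,863 + $20,383 + $7,541 + $15,071 + $16,403 + $40,352 + $15,720 + $22,767 + $15,120 = $168,220 (≤ $170,000).
Total number of separate transactions: 53 + 106 + 71 + 26 + 115 + 104 + 81 + 81 + 47 = 684 (≤ 700).
The test is 'and': the rule requires both, and at least one is not exceeded.

No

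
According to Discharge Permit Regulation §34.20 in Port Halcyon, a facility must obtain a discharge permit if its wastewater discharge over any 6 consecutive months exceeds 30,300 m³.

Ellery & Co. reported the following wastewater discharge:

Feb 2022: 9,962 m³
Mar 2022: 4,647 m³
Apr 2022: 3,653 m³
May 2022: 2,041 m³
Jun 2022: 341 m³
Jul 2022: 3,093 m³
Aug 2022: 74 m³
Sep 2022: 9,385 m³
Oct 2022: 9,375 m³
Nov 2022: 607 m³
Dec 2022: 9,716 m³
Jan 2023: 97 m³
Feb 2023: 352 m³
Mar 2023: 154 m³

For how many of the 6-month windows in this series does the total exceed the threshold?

1

Feb 2022–Jul 2022: 9,962 m³ + 4,647 m³ + 3,653 m³ + 2,041 m³ + 341 m³ + 3,093 m³ = 23,737 m³ (under)
Mar 2022–Aug 2022: 4,647 m³ + 3,653 m³ + 2,041 m³ + 341 m³ + 3,093 m³ + 74 m³ = 13,849 m³ (under)
Apr 2022–Sep 2022: 3,653 m³ + 2,041 m³ + 341 m³ + 3,093 m³ + 74 m³ + 9,385 m³ = 18,587 m³ (under)
May 2022–Oct 2022: 2,041 m³ + 341 m³ + 3,093 m³ + 74 m³ + 9,385 m³ + 9,375 m³ = 24,309 m³ (under)
Jun 2022–Nov 2022: 341 m³ + 3,093 m³ + 74 m³ + 9,385 m³ + 9,375 m³ + 607 m³ = 22,875 m³ (under)
Jul 2022–Dec 2022: 3,093 m³ + 74 m³ + 9,385 m³ + 9,375 m³ + 607 m³ + 9,716 m³ = 32,250 m³ (over)
Aug 2022–Jan 2023: 74 m³ + 9,385 m³ + 9,375 m³ + 607 m³ + 9,716 m³ + 97 m³ = 29,254 m³ (under)
Sep 2022–Feb 2023: 9,385 m³ + 9,375 m³ + 607 m³ + 9,716 m³ + 97 m³ + 352 m³ = 29,532 m³ (under)
Oct 2022–Mar 2023: 9,375 m³ + 607 m³ + 9,716 m³ + 97 m³ + 352 m³ + 154 m³ = 20,301 m³ (under)
1 window exceeds the threshold.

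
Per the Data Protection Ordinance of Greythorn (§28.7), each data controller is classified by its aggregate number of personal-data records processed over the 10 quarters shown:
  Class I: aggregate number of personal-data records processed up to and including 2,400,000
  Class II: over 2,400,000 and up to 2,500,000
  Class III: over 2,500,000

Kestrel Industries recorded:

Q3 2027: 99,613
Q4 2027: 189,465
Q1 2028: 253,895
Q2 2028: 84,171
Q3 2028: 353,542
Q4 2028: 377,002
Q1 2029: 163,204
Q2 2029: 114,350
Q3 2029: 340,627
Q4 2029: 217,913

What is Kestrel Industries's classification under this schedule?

Aggregate number of personal-data records processed: 99,613 + 189,465 + 253,895 + 84,171 + 353,542 + 377,002 + 163,204 + 114,350 + 340,627 + 217,913 = 2,193,782.
2,193,782 ≤ 2,400,000, so Class I applies.

Class I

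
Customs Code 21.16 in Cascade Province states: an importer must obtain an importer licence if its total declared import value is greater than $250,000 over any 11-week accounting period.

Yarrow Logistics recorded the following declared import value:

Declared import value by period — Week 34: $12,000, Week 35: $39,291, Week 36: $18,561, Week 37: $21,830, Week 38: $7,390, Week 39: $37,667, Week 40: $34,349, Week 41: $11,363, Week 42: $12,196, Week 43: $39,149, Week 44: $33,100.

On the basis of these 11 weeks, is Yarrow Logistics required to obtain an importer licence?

Total declared import value: $12,000 + $39,291 + $18,561 + $21,830 + $7,390 + $37,667 + $34,349 + $11,363 + $12,196 + $39,149 + $33,100 = $266,896.
$266,896 > $250,000, so the threshold is exceeded.

Yes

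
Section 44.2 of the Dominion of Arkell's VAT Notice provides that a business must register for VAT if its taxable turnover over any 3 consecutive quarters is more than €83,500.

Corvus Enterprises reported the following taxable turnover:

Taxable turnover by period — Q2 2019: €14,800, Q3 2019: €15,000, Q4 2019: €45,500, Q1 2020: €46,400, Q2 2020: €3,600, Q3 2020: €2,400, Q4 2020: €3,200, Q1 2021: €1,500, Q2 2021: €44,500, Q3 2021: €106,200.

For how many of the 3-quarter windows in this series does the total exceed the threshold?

Q2 2019–Q4 2019: €14,800 + €15,000 + €45,500 = €75,300 (under)
Q3 2019–Q1 2020: €15,000 + €45,500 + €46,400 = €106,900 (over)
Q4 2019–Q2 2020: €45,500 + €46,400 + €3,600 = €95,500 (over)
Q1 2020–Q3 2020: €46,400 + €3,600 + €2,400 = €52,400 (under)
Q2 2020–Q4 2020: €3,600 + €2,400 + €3,200 = €9,200 (under)
Q3 2020–Q1 2021: €2,400 + €3,200 + €1,500 = €7,100 (under)
Q4 2020–Q2 2021: €3,200 + €1,500 + €44,500 = €49,200 (under)
Q1 2021–Q3 2021: €1,500 + €44,500 + €106,200 = €152,200 (over)
3 windows exceed the threshold.

3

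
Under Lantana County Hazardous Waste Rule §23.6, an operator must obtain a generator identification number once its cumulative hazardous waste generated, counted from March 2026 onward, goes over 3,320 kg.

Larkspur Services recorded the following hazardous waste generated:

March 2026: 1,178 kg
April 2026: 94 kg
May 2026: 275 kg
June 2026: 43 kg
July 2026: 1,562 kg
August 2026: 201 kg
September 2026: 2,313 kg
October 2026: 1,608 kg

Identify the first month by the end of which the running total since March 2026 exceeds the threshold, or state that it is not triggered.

August 2026

Through March 2026: 1,178 kg
Through April 2026: 1,272 kg
Through May 2026: 1,547 kg
Through June 2026: 1,590 kg
Through July 2026: 3,152 kg
Through August 2026: 3,353 kg ← exceeds threshold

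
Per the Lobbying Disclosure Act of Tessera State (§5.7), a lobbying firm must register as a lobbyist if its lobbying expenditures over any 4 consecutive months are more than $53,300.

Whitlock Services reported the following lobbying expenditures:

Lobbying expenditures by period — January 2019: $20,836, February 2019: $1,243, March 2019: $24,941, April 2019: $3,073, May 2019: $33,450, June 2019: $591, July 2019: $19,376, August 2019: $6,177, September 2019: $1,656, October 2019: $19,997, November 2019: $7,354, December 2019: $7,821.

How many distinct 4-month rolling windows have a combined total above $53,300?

January 2019–April 2019: $20,836 + $1,243 + $24,941 + $3,073 = $50,093 (under)
February 2019–May 2019: $1,243 + $24,941 + $3,073 + $33,450 = $62,707 (over)
March 2019–June 2019: $24,941 + $3,073 + $33,450 + $591 = $62,055 (over)
April 2019–July 2019: $3,073 + $33,450 + $591 + $19,376 = $56,490 (over)
May 2019–August 2019: $33,450 + $591 + $19,376 + $6,177 = $59,594 (over)
June 2019–September 2019: $591 + $19,376 + $6,177 + $1,656 = $27,800 (under)
July 2019–October 2019: $19,376 + $6,177 + $1,656 + $19,997 = $47,206 (under)
August 2019–November 2019: $6,177 + $1,656 + $19,997 + $7,354 = $35,184 (under)
September 2019–December 2019: $1,656 + $19,997 + $7,354 + $7,821 = $36,828 (under)
4 windows exceed the threshold.

4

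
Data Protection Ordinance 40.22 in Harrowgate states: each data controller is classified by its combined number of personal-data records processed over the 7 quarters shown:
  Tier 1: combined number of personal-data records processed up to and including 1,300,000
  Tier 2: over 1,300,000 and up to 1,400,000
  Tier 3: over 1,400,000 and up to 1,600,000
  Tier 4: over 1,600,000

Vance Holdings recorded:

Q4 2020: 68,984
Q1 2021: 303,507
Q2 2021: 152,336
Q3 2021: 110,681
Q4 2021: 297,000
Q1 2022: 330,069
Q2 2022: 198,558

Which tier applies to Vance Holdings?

Tier 3

Combined number of personal-data records processed: 68,984 + 303,507 + 152,336 + 110,681 + 297,000 + 330,069 + 198,558 = 1,461,135.
1,400,000 < 1,461,135 ≤ 1,600,000, so Tier 3 applies.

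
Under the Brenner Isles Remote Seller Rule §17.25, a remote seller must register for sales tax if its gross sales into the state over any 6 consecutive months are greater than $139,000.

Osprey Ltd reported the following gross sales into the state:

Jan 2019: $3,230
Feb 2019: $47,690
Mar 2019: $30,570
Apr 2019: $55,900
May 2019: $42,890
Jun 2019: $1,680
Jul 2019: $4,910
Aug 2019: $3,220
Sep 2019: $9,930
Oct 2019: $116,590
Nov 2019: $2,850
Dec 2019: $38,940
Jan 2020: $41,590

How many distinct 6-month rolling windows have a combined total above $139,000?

7

Jan 2019–Jun 2019: $3,230 + $47,690 + $30,570 + $55,900 + $42,890 + $1,680 = $181,960 (over)
Feb 2019–Jul 2019: $47,690 + $30,570 + $55,900 + $42,890 + $1,680 + $4,910 = $183,640 (over)
Mar 2019–Aug 2019: $30,570 + $55,900 + $42,890 + $1,680 + $4,910 + $3,220 = $139,170 (over)
Apr 2019–Sep 2019: $55,900 + $42,890 + $1,680 + $4,910 + $3,220 + $9,930 = $118,530 (under)
May 2019–Oct 2019: $42,890 + $1,680 + $4,910 + $3,220 + $9,930 + $116,590 = $179,220 (over)
Jun 2019–Nov 2019: $1,680 + $4,910 + $3,220 + $9,930 + $116,590 + $2,850 = $139,180 (over)
Jul 2019–Dec 2019: $4,910 + $3,220 + $9,930 + $116,590 + $2,850 + $38,940 = $176,440 (over)
Aug 2019–Jan 2020: $3,220 + $9,930 + $116,590 + $2,850 + $38,940 + $41,590 = $213,120 (over)
7 windows exceed the threshold.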